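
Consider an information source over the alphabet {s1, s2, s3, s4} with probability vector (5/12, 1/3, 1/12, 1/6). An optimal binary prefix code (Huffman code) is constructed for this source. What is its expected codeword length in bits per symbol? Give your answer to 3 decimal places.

Repeatedly combine the two least-probable nodes; the expected code length is the sum of the merged weights.
merge 1/12 + 1/6 → 1/4
merge 1/4 + 1/3 → 7/12
merge 5/12 + 7/12 → 1
L = 1/4 + 7/12 + 1 = 11/6 ≈ 1.833 bits/symbol.

1.833 bits/symbol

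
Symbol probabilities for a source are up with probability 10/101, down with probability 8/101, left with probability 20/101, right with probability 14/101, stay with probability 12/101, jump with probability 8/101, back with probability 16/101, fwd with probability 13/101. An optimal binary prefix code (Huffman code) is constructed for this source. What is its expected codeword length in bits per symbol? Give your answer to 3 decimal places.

Repeatedly combine the two least-probable nodes; the expected code length is the sum of the merged weights.
merge 8/101 + 8/101 → 16/101
merge 10/101 + 12/101 → 22/101
merge 13/101 + 14/101 → 27/101
merge 16/101 + 16/101 → 32/101
merge 20/101 + 22/101 → 42/101
merge 27/101 + 32/101 → 59/101
merge 42/101 + 59/101 → 1
L = 16/101 + 22/101 + 27/101 + 32/101 + 42/101 + 59/101 + 1 = 299/101 ≈ 2.960 bits/symbol.

2.960 bits/symbol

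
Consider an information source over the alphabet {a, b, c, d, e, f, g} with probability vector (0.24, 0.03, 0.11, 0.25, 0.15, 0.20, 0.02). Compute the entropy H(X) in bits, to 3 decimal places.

H = −Σ pᵢ log₂ pᵢ.
−0.24·log₂(0.24) = 0.4941
−0.03·log₂(0.03) = 0.1518
−0.11·log₂(0.11) = 0.3503
−0.25·log₂(0.25) = 0.5000
−0.15·log₂(0.15) = 0.4105
−0.20·log₂(0.20) = 0.4644
−0.02·log₂(0.02) = 0.1129
Sum ≈ 2.4840 → 2.484 bits.

2.484 bits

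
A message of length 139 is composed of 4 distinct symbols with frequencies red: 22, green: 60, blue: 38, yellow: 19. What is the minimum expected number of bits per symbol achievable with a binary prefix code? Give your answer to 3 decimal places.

Probabilities are the counts divided by 139.
Repeatedly combine the two least-probable nodes; the expected code length is the sum of the merged weights.
merge 19/139 + 22/139 → 41/139
merge 38/139 + 41/139 → 79/139
merge 60/139 + 79/139 → 1
L = 41/139 + 79/139 + 1 = 259/139 ≈ 1.863 bits/symbol.

1.863 bits/symbol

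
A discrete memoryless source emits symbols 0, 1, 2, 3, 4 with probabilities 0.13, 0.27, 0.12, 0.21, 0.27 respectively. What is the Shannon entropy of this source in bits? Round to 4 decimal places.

2.2426 bits

H = −Σ pᵢ log₂ pᵢ.
−0.13·log₂(0.13) = 0.3826
−0.27·log₂(0.27) = 0.5100
−0.12·log₂(0.12) = 0.3671
−0.21·log₂(0.21) = 0.4728
−0.27·log₂(0.27) = 0.5100
Sum ≈ 2.2426 → 2.2426 bits.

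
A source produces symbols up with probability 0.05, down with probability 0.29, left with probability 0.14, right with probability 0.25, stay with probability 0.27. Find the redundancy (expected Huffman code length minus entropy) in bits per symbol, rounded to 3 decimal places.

Entropy H = −Σ p log₂ p ≈ 2.1411 bits.
Huffman merges: 1/20+7/50→19/100; 19/100+1/4→11/25; 27/100+29/100→14/25; 11/25+14/25→1. L = 219/100 ≈ 2.1900.
L − H = 2.1900 − 2.1411 = 0.049 bits.

0.049 bits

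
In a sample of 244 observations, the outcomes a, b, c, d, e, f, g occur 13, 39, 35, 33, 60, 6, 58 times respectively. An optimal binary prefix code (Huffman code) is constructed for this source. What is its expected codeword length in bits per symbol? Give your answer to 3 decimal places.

2.594 bits/symbol

Probabilities are the counts divided by 244.
Repeatedly combine the two least-probable nodes; the expected code length is the sum of the merged weights.
merge 3/122 + 13/244 → 19/244
merge 19/244 + 33/244 → 13/61
merge 35/244 + 39/244 → 37/122
merge 13/61 + 29/122 → 55/122
merge 15/61 + 37/122 → 67/122
merge 55/122 + 67/122 → 1
L = 19/244 + 13/61 + 37/122 + 55/122 + 67/122 + 1 = 633/244 ≈ 2.594 bits/symbol.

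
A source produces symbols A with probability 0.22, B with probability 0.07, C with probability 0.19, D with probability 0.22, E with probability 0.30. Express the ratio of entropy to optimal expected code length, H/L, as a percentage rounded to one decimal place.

Entropy H = −Σ p log₂ p ≈ 2.2060 bits.
Huffman merges: 7/100+19/100→13/50; 11/50+11/50→11/25; 13/50+3/10→14/25; 11/25+14/25→1. L = 113/50 ≈ 2.2600.
Efficiency = H/L = 2.2060/2.2600 = 97.6%.

97.6%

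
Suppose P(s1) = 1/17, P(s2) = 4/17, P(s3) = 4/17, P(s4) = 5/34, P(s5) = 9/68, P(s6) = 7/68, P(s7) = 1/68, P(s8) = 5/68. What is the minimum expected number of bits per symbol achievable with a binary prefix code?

Repeatedly combine the two least-probable nodes; the expected code length is the sum of the merged weights.
merge 1/68 + 1/17 → 5/68
merge 5/68 + 5/68 → 5/34
merge 7/68 + 9/68 → 4/17
merge 5/34 + 5/34 → 5/17
merge 4/17 + 4/17 → 8/17
merge 4/17 + 5/17 → 9/17
merge 8/17 + 9/17 → 1
L = 5/68 + 5/34 + 4/17 + 5/17 + 8/17 + 9/17 + 1 = 11/4 = 2.75 bits/symbol.

2.75 bits/symbol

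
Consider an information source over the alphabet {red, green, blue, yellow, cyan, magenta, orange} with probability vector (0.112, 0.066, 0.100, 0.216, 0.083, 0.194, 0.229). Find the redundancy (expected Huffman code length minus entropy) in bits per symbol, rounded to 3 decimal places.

0.038 bits

Entropy H = −Σ p log₂ p ≈ 2.6663 bits.
Huffman merges: 33/500+83/1000→149/1000; 1/10+14/125→53/250; 149/1000+97/500→343/1000; 53/250+27/125→107/250; 229/1000+343/1000→143/250; 107/250+143/250→1. L = 338/125 ≈ 2.7040.
L − H = 2.7040 − 2.6663 = 0.038 bits.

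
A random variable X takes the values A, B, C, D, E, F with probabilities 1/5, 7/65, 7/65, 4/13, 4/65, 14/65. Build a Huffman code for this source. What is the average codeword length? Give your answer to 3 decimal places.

2.446 bits/symbol

Repeatedly combine the two least-probable nodes; the expected code length is the sum of the merged weights.
merge 4/65 + 7/65 → 11/65
merge 7/65 + 11/65 → 18/65
merge 1/5 + 14/65 → 27/65
merge 18/65 + 4/13 → 38/65
merge 27/65 + 38/65 → 1
L = 11/65 + 18/65 + 27/65 + 38/65 + 1 = 159/65 ≈ 2.446 bits/symbol.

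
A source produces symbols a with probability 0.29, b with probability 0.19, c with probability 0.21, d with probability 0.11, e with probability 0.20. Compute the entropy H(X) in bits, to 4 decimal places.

2.2606 bits

H = −Σ pᵢ log₂ pᵢ.
−0.29·log₂(0.29) = 0.5179
−0.19·log₂(0.19) = 0.4552
−0.21·log₂(0.21) = 0.4728
−0.11·log₂(0.11) = 0.3503
−0.20·log₂(0.20) = 0.4644
Sum ≈ 2.2606 → 2.2606 bits.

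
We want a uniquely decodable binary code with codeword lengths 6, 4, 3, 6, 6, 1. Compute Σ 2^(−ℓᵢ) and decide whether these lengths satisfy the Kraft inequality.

With common denominator 2^6 = 64: Σ 2^(−ℓᵢ) = 1/64 + 4/64 + 8/64 + 1/64 + 1/64 + 32/64 = 47/64 = 0.734375.
Kraft's inequality requires Σ ≤ 1; here Σ = 0.734375 ≤ 1, so such a prefix code exists.

0.734375; yes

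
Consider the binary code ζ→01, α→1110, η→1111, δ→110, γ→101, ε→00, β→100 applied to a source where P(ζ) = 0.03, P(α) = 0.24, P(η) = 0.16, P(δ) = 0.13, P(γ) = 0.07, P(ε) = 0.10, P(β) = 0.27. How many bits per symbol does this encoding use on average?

L̄ = Σ pᵢ·ℓᵢ = 0.03·2 + 0.24·4 + 0.16·4 + 0.13·3 + 0.07·3 + 0.10·2 + 0.27·3 = 3.27 bits/symbol.

3.27 bits/symbol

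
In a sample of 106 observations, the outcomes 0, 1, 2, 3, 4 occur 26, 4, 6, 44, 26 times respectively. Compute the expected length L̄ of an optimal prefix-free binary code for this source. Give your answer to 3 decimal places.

Probabilities are the counts divided by 106.
Repeatedly combine the two least-probable nodes; the expected code length is the sum of the merged weights.
merge 2/53 + 3/53 → 5/53
merge 5/53 + 13/53 → 18/53
merge 13/53 + 18/53 → 31/53
merge 22/53 + 31/53 → 1
L = 5/53 + 18/53 + 31/53 + 1 = 107/53 ≈ 2.019 bits/symbol.

2.019 bits/symbol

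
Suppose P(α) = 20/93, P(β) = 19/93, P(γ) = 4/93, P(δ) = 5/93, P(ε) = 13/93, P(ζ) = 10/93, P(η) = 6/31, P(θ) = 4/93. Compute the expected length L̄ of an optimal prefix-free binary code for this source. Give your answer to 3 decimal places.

2.806 bits/symbol

Repeatedly combine the two least-probable nodes; the expected code length is the sum of the merged weights.
merge 4/93 + 4/93 → 8/93
merge 5/93 + 8/93 → 13/93
merge 10/93 + 13/93 → 23/93
merge 13/93 + 6/31 → 1/3
merge 19/93 + 20/93 → 13/31
merge 23/93 + 1/3 → 18/31
merge 13/31 + 18/31 → 1
L = 8/93 + 13/93 + 23/93 + 1/3 + 13/31 + 18/31 + 1 = 87/31 ≈ 2.806 bits/symbol.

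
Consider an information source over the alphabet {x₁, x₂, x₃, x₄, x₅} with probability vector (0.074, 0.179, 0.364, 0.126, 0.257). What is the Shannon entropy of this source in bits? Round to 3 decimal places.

H = −Σ pᵢ log₂ pᵢ.
−0.074·log₂(0.074) = 0.2780
−0.179·log₂(0.179) = 0.4443
−0.364·log₂(0.364) = 0.5307
−0.126·log₂(0.126) = 0.3766
−0.257·log₂(0.257) = 0.5038
Sum ≈ 2.1333 → 2.133 bits.

2.133 bits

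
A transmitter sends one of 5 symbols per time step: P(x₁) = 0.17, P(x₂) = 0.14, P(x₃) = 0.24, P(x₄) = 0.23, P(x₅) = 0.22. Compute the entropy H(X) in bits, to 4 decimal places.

2.2941 bits

H = −Σ pᵢ log₂ pᵢ.
−0.17·log₂(0.17) = 0.4346
−0.14·log₂(0.14) = 0.3971
−0.24·log₂(0.24) = 0.4941
−0.23·log₂(0.23) = 0.4877
−0.22·log₂(0.22) = 0.4806
Sum ≈ 2.2941 → 2.2941 bits.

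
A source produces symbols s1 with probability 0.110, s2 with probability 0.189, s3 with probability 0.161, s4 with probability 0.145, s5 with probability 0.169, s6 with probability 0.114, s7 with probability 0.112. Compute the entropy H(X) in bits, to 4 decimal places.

H = −Σ pᵢ log₂ pᵢ.
−0.110·log₂(0.110) = 0.3503
−0.189·log₂(0.189) = 0.4543
−0.161·log₂(0.161) = 0.4242
−0.145·log₂(0.145) = 0.4040
−0.169·log₂(0.169) = 0.4335
−0.114·log₂(0.114) = 0.3571
−0.112·log₂(0.112) = 0.3537
Sum ≈ 2.7771 → 2.7771 bits.

2.7771 bits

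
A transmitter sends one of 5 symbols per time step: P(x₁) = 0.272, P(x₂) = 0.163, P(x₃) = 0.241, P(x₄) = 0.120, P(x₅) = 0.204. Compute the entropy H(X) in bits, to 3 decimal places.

H = −Σ pᵢ log₂ pᵢ.
−0.272·log₂(0.272) = 0.5109
−0.163·log₂(0.163) = 0.4266
−0.241·log₂(0.241) = 0.4947
−0.120·log₂(0.120) = 0.3671
−0.204·log₂(0.204) = 0.4678
Sum ≈ 2.2671 → 2.267 bits.

2.267 bits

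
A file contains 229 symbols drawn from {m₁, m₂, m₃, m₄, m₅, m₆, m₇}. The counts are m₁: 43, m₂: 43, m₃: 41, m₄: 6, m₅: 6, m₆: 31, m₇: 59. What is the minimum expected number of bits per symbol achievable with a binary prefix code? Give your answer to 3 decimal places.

Probabilities are the counts divided by 229.
Repeatedly combine the two least-probable nodes; the expected code length is the sum of the merged weights.
merge 6/229 + 6/229 → 12/229
merge 12/229 + 31/229 → 43/229
merge 41/229 + 43/229 → 84/229
merge 43/229 + 43/229 → 86/229
merge 59/229 + 84/229 → 143/229
merge 86/229 + 143/229 → 1
L = 12/229 + 43/229 + 84/229 + 86/229 + 143/229 + 1 = 597/229 ≈ 2.607 bits/symbol.

2.607 bits/symbol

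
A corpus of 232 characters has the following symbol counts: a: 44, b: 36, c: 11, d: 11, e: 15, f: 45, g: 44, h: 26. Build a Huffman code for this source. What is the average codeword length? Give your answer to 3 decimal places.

2.871 bits/symbol

Probabilities are the counts divided by 232.
Repeatedly combine the two least-probable nodes; the expected code length is the sum of the merged weights.
merge 11/232 + 11/232 → 11/116
merge 15/232 + 11/116 → 37/232
merge 13/116 + 9/58 → 31/116
merge 37/232 + 11/58 → 81/232
merge 11/58 + 45/232 → 89/232
merge 31/116 + 81/232 → 143/232
merge 89/232 + 143/232 → 1
L = 11/116 + 37/232 + 31/116 + 81/232 + 89/232 + 143/232 + 1 = 333/116 ≈ 2.871 bits/symbol.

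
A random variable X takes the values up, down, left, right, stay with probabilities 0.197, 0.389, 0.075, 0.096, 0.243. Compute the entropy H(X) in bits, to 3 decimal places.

H = −Σ pᵢ log₂ pᵢ.
−0.197·log₂(0.197) = 0.4617
−0.389·log₂(0.389) = 0.5299
−0.075·log₂(0.075) = 0.2803
−0.096·log₂(0.096) = 0.3246
−0.243·log₂(0.243) = 0.4960
Sum ≈ 2.0924 → 2.092 bits.

2.092 bits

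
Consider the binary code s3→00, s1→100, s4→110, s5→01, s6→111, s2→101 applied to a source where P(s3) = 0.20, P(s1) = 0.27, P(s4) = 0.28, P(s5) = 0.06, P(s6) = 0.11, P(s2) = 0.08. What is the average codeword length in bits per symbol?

2.74 bits/symbol

L̄ = Σ pᵢ·ℓᵢ = 0.20·2 + 0.27·3 + 0.28·3 + 0.06·2 + 0.11·3 + 0.08·3 = 2.74 bits/symbol.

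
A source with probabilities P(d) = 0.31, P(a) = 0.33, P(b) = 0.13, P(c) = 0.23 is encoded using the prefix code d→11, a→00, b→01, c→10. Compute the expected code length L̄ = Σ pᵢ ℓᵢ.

2 bits/symbol

L̄ = Σ pᵢ·ℓᵢ = 0.31·2 + 0.33·2 + 0.13·2 + 0.23·2 = 2 bits/symbol.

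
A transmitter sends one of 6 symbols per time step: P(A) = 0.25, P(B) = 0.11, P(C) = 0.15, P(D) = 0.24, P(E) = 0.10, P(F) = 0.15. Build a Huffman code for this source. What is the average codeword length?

2.51 bits/symbol

Repeatedly combine the two least-probable nodes; the expected code length is the sum of the merged weights.
merge 1/10 + 11/100 → 21/100
merge 3/20 + 3/20 → 3/10
merge 21/100 + 6/25 → 9/20
merge 1/4 + 3/10 → 11/20
merge 9/20 + 11/20 → 1
L = 21/100 + 3/10 + 9/20 + 11/20 + 1 = 251/100 = 2.51 bits/symbol.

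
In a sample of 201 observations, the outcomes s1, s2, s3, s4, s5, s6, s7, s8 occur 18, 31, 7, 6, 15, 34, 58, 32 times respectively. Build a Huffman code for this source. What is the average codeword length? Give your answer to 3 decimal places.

2.746 bits/symbol

Probabilities are the counts divided by 201.
Repeatedly combine the two least-probable nodes; the expected code length is the sum of the merged weights.
merge 2/67 + 7/201 → 13/201
merge 13/201 + 5/67 → 28/201
merge 6/67 + 28/201 → 46/201
merge 31/201 + 32/201 → 21/67
merge 34/201 + 46/201 → 80/201
merge 58/201 + 21/67 → 121/201
merge 80/201 + 121/201 → 1
L = 13/201 + 28/201 + 46/201 + 21/67 + 80/201 + 121/201 + 1 = 184/67 ≈ 2.746 bits/symbol.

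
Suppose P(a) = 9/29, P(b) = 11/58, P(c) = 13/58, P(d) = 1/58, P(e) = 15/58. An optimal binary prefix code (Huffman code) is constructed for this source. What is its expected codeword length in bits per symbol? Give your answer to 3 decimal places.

Repeatedly combine the two least-probable nodes; the expected code length is the sum of the merged weights.
merge 1/58 + 11/58 → 6/29
merge 6/29 + 13/58 → 25/58
merge 15/58 + 9/29 → 33/58
merge 25/58 + 33/58 → 1
L = 6/29 + 25/58 + 33/58 + 1 = 64/29 ≈ 2.207 bits/symbol.

2.207 bits/symbol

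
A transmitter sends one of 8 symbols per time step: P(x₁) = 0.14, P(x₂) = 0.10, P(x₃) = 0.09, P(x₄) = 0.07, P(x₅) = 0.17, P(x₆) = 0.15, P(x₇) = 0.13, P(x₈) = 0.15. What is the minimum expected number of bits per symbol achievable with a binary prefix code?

Repeatedly combine the two least-probable nodes; the expected code length is the sum of the merged weights.
merge 7/100 + 9/100 → 4/25
merge 1/10 + 13/100 → 23/100
merge 7/50 + 3/20 → 29/100
merge 3/20 + 4/25 → 31/100
merge 17/100 + 23/100 → 2/5
merge 29/100 + 31/100 → 3/5
merge 2/5 + 3/5 → 1
L = 4/25 + 23/100 + 29/100 + 31/100 + 2/5 + 3/5 + 1 = 299/100 = 2.99 bits/symbol.

2.99 bits/symbol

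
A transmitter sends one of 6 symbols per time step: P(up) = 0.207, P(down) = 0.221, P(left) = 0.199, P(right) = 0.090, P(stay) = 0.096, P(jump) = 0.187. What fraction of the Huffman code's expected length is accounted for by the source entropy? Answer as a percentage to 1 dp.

Entropy H = −Σ p log₂ p ≈ 2.5047 bits.
Huffman merges: 9/100+12/125→93/500; 93/500+187/1000→373/1000; 199/1000+207/1000→203/500; 221/1000+373/1000→297/500; 203/500+297/500→1. L = 2559/1000 ≈ 2.5590.
Efficiency = H/L = 2.5047/2.5590 = 97.9%.

97.9%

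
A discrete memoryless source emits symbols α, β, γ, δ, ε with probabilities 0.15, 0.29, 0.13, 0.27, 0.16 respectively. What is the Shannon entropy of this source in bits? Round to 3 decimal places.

H = −Σ pᵢ log₂ pᵢ.
−0.15·log₂(0.15) = 0.4105
−0.29·log₂(0.29) = 0.5179
−0.13·log₂(0.13) = 0.3826
−0.27·log₂(0.27) = 0.5100
−0.16·log₂(0.16) = 0.4230
Sum ≈ 2.2441 → 2.244 bits.

2.244 bits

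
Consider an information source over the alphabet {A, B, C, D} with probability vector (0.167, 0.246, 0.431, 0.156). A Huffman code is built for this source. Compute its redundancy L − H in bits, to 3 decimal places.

0.022 bits

Entropy H = −Σ p log₂ p ≈ 1.8704 bits.
Huffman merges: 39/250+167/1000→323/1000; 123/500+323/1000→569/1000; 431/1000+569/1000→1. L = 473/250 ≈ 1.8920.
L − H = 1.8920 − 1.8704 = 0.022 bits.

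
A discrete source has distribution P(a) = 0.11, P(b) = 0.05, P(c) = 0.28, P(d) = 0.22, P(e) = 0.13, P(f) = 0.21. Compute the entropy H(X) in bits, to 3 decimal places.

2.417 bits

H = −Σ pᵢ log₂ pᵢ.
−0.11·log₂(0.11) = 0.3503
−0.05·log₂(0.05) = 0.2161
−0.28·log₂(0.28) = 0.5142
−0.22·log₂(0.22) = 0.4806
−0.13·log₂(0.13) = 0.3826
−0.21·log₂(0.21) = 0.4728
Sum ≈ 2.4166 → 2.417 bits.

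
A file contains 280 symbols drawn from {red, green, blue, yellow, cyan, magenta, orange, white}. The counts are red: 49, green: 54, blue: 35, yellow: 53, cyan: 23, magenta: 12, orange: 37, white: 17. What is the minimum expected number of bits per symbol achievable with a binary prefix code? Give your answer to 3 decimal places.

Probabilities are the counts divided by 280.
Repeatedly combine the two least-probable nodes; the expected code length is the sum of the merged weights.
merge 3/70 + 17/280 → 29/280
merge 23/280 + 29/280 → 13/70
merge 1/8 + 37/280 → 9/35
merge 7/40 + 13/70 → 101/280
merge 53/280 + 27/140 → 107/280
merge 9/35 + 101/280 → 173/280
merge 107/280 + 173/280 → 1
L = 29/280 + 13/70 + 9/35 + 101/280 + 107/280 + 173/280 + 1 = 407/140 ≈ 2.907 bits/symbol.

2.907 bits/symbol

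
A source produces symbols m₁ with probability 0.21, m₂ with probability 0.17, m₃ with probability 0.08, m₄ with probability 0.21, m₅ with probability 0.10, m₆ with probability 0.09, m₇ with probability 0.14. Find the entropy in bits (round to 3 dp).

2.714 bits

H = −Σ pᵢ log₂ pᵢ.
−0.21·log₂(0.21) = 0.4728
−0.17·log₂(0.17) = 0.4346
−0.08·log₂(0.08) = 0.2915
−0.21·log₂(0.21) = 0.4728
−0.10·log₂(0.10) = 0.3322
−0.09·log₂(0.09) = 0.3127
−0.14·log₂(0.14) = 0.3971
Sum ≈ 2.7137 → 2.714 bits.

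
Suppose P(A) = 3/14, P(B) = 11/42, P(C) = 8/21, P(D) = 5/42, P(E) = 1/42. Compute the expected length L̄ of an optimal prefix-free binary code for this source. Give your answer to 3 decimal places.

Repeatedly combine the two least-probable nodes; the expected code length is the sum of the merged weights.
merge 1/42 + 5/42 → 1/7
merge 1/7 + 3/14 → 5/14
merge 11/42 + 5/14 → 13/21
merge 8/21 + 13/21 → 1
L = 1/7 + 5/14 + 13/21 + 1 = 89/42 ≈ 2.119 bits/symbol.

2.119 bits/symbol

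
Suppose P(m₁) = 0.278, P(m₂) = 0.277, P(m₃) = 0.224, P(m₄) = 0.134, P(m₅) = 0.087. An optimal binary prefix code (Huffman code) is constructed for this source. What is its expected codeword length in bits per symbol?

Repeatedly combine the two least-probable nodes; the expected code length is the sum of the merged weights.
merge 87/1000 + 67/500 → 221/1000
merge 221/1000 + 28/125 → 89/200
merge 277/1000 + 139/500 → 111/200
merge 89/200 + 111/200 → 1
L = 221/1000 + 89/200 + 111/200 + 1 = 2221/1000 = 2.221 bits/symbol.

2.221 bits/symbol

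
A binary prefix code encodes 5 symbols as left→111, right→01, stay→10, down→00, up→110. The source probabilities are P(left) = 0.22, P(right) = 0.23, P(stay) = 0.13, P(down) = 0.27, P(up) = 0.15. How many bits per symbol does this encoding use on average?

2.37 bits/symbol

L̄ = Σ pᵢ·ℓᵢ = 0.22·3 + 0.23·2 + 0.13·2 + 0.27·2 + 0.15·3 = 2.37 bits/symbol.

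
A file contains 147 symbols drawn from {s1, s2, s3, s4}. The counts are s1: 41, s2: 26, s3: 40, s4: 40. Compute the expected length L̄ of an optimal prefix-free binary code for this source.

2 bits/symbol

Probabilities are the counts divided by 147.
Repeatedly combine the two least-probable nodes; the expected code length is the sum of the merged weights.
merge 26/147 + 40/147 → 22/49
merge 40/147 + 41/147 → 27/49
merge 22/49 + 27/49 → 1
L = 22/49 + 27/49 + 1 = 2 bits/symbol.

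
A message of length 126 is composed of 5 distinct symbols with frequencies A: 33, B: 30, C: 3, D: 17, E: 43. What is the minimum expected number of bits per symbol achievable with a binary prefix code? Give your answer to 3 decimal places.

Probabilities are the counts divided by 126.
Repeatedly combine the two least-probable nodes; the expected code length is the sum of the merged weights.
merge 1/42 + 17/126 → 10/63
merge 10/63 + 5/21 → 25/63
merge 11/42 + 43/126 → 38/63
merge 25/63 + 38/63 → 1
L = 10/63 + 25/63 + 38/63 + 1 = 136/63 ≈ 2.159 bits/symbol.

2.159 bits/symbol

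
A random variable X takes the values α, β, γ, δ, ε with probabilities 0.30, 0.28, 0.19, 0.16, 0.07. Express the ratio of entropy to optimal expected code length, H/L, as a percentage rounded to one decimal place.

97.9%

Entropy H = −Σ p log₂ p ≈ 2.1821 bits.
Huffman merges: 7/100+4/25→23/100; 19/100+23/100→21/50; 7/25+3/10→29/50; 21/50+29/50→1. L = 223/100 ≈ 2.2300.
Efficiency = H/L = 2.1821/2.2300 = 97.9%.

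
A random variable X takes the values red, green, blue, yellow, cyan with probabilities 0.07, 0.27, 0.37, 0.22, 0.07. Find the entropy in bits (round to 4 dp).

2.0584 bits

H = −Σ pᵢ log₂ pᵢ.
−0.07·log₂(0.07) = 0.2686
−0.27·log₂(0.27) = 0.5100
−0.37·log₂(0.37) = 0.5307
−0.22·log₂(0.22) = 0.4806
−0.07·log₂(0.07) = 0.2686
Sum ≈ 2.0584 → 2.0584 bits.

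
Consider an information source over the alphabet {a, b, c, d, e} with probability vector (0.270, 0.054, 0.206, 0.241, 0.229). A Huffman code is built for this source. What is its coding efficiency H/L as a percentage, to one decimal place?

Entropy H = −Σ p log₂ p ≈ 2.1887 bits.
Huffman merges: 27/500+103/500→13/50; 229/1000+241/1000→47/100; 13/50+27/100→53/100; 47/100+53/100→1. L = 113/50 ≈ 2.2600.
Efficiency = H/L = 2.1887/2.2600 = 96.8%.

96.8%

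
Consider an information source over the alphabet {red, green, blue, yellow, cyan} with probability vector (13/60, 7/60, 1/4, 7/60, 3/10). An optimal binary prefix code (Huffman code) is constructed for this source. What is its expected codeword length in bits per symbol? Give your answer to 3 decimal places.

2.233 bits/symbol

Repeatedly combine the two least-probable nodes; the expected code length is the sum of the merged weights.
merge 7/60 + 7/60 → 7/30
merge 13/60 + 7/30 → 9/20
merge 1/4 + 3/10 → 11/20
merge 9/20 + 11/20 → 1
L = 7/30 + 9/20 + 11/20 + 1 = 67/30 ≈ 2.233 bits/symbol.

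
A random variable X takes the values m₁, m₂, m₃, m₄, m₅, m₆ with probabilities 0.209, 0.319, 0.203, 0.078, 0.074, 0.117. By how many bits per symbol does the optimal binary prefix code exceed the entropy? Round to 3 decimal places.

0.029 bits

Entropy H = −Σ p log₂ p ≈ 2.3920 bits.
Huffman merges: 37/500+39/500→19/125; 117/1000+19/125→269/1000; 203/1000+209/1000→103/250; 269/1000+319/1000→147/250; 103/250+147/250→1. L = 2421/1000 ≈ 2.4210.
L − H = 2.4210 − 2.3920 = 0.029 bits.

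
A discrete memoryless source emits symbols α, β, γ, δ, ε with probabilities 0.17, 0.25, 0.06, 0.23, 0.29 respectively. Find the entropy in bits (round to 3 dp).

H = −Σ pᵢ log₂ pᵢ.
−0.17·log₂(0.17) = 0.4346
−0.25·log₂(0.25) = 0.5000
−0.06·log₂(0.06) = 0.2435
−0.23·log₂(0.23) = 0.4877
−0.29·log₂(0.29) = 0.5179
Sum ≈ 2.1837 → 2.184 bits.

2.184 bits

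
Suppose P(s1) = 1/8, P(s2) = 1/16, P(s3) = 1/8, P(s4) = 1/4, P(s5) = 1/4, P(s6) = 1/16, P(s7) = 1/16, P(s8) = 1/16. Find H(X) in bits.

2.75 bits

Each probability is a power of 1/2, so log₂(1/p) is an integer.
H = Σ p·log₂(1/p) = 1/8·3 + 1/16·4 + 1/8·3 + 1/4·2 + 1/4·2 + 1/16·4 + 1/16·4 + 1/16·4 = 2.75 bits.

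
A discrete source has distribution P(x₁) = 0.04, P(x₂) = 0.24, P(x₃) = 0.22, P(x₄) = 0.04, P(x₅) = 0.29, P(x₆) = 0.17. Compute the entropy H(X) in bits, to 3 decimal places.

2.299 bits

H = −Σ pᵢ log₂ pᵢ.
−0.04·log₂(0.04) = 0.1858
−0.24·log₂(0.24) = 0.4941
−0.22·log₂(0.22) = 0.4806
−0.04·log₂(0.04) = 0.1858
−0.29·log₂(0.29) = 0.5179
−0.17·log₂(0.17) = 0.4346
Sum ≈ 2.2987 → 2.299 bits.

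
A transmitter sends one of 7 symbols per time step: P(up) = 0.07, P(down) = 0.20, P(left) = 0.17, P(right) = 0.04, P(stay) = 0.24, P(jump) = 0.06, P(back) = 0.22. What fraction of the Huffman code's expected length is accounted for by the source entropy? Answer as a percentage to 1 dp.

98.5%

Entropy H = −Σ p log₂ p ≈ 2.5715 bits.
Huffman merges: 1/25+3/50→1/10; 7/100+1/10→17/100; 17/100+17/100→17/50; 1/5+11/50→21/50; 6/25+17/50→29/50; 21/50+29/50→1. L = 261/100 ≈ 2.6100.
Efficiency = H/L = 2.5715/2.6100 = 98.5%.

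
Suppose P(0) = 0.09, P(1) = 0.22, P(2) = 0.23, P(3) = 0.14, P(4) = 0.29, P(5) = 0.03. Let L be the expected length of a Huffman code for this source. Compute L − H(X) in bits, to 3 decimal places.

0.032 bits

Entropy H = −Σ p log₂ p ≈ 2.3477 bits.
Huffman merges: 3/100+9/100→3/25; 3/25+7/50→13/50; 11/50+23/100→9/20; 13/50+29/100→11/20; 9/20+11/20→1. L = 119/50 ≈ 2.3800.
L − H = 2.3800 − 2.3477 = 0.032 bits.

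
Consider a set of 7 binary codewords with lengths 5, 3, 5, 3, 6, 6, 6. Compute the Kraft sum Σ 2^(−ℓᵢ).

With common denominator 2^6 = 64: Σ 2^(−ℓᵢ) = 2/64 + 8/64 + 2/64 + 8/64 + 1/64 + 1/64 + 1/64 = 23/64 = 0.359375.

0.359375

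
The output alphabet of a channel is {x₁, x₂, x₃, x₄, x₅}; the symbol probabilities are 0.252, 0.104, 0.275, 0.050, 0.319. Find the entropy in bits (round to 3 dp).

H = −Σ pᵢ log₂ pᵢ.
−0.252·log₂(0.252) = 0.5011
−0.104·log₂(0.104) = 0.3396
−0.275·log₂(0.275) = 0.5122
−0.050·log₂(0.050) = 0.2161
−0.319·log₂(0.319) = 0.5258
Sum ≈ 2.0948 → 2.095 bits.

2.095 bits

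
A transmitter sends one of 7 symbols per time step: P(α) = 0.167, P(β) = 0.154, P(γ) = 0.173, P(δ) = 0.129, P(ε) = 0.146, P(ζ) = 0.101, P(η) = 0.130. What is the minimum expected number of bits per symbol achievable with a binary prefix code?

2.827 bits/symbol

Repeatedly combine the two least-probable nodes; the expected code length is the sum of the merged weights.
merge 101/1000 + 129/1000 → 23/100
merge 13/100 + 73/500 → 69/250
merge 77/500 + 167/1000 → 321/1000
merge 173/1000 + 23/100 → 403/1000
merge 69/250 + 321/1000 → 597/1000
merge 403/1000 + 597/1000 → 1
L = 23/100 + 69/250 + 321/1000 + 403/1000 + 597/1000 + 1 = 2827/1000 = 2.827 bits/symbol.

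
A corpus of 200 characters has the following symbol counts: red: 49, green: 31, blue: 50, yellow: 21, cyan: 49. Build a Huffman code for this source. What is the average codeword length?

Probabilities are the counts divided by 200.
Repeatedly combine the two least-probable nodes; the expected code length is the sum of the merged weights.
merge 21/200 + 31/200 → 13/50
merge 49/200 + 49/200 → 49/100
merge 1/4 + 13/50 → 51/100
merge 49/100 + 51/100 → 1
L = 13/50 + 49/100 + 51/100 + 1 = 113/50 = 2.26 bits/symbol.

2.26 bits/symbol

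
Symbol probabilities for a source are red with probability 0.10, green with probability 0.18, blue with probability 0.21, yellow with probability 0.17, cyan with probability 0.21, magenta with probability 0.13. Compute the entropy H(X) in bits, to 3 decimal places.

2.540 bits

H = −Σ pᵢ log₂ pᵢ.
−0.10·log₂(0.10) = 0.3322
−0.18·log₂(0.18) = 0.4453
−0.21·log₂(0.21) = 0.4728
−0.17·log₂(0.17) = 0.4346
−0.21·log₂(0.21) = 0.4728
−0.13·log₂(0.13) = 0.3826
Sum ≈ 2.5404 → 2.540 bits.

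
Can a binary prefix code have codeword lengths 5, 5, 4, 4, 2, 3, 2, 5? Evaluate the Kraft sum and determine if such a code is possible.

With common denominator 2^5 = 32: Σ 2^(−ℓᵢ) = 1/32 + 1/32 + 2/32 + 2/32 + 8/32 + 4/32 + 8/32 + 1/32 = 27/32 = 0.84375.
Kraft's inequality requires Σ ≤ 1; here Σ = 0.84375 ≤ 1, so such a prefix code exists.

0.84375; yes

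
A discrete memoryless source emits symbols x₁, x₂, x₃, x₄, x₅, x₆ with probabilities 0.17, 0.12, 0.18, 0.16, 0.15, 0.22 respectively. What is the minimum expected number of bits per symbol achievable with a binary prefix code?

Repeatedly combine the two least-probable nodes; the expected code length is the sum of the merged weights.
merge 3/25 + 3/20 → 27/100
merge 4/25 + 17/100 → 33/100
merge 9/50 + 11/50 → 2/5
merge 27/100 + 33/100 → 3/5
merge 2/5 + 3/5 → 1
L = 27/100 + 33/100 + 2/5 + 3/5 + 1 = 13/5 = 2.6 bits/symbol.

2.6 bits/symbol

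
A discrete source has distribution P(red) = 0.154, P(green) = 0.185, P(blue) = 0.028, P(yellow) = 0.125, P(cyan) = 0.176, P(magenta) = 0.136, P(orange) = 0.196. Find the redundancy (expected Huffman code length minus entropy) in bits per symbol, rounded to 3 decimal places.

Entropy H = −Σ p log₂ p ≈ 2.6788 bits.
Huffman merges: 7/250+1/8→153/1000; 17/125+153/1000→289/1000; 77/500+22/125→33/100; 37/200+49/250→381/1000; 289/1000+33/100→619/1000; 381/1000+619/1000→1. L = 693/250 ≈ 2.7720.
L − H = 2.7720 − 2.6788 = 0.093 bits.

0.093 bits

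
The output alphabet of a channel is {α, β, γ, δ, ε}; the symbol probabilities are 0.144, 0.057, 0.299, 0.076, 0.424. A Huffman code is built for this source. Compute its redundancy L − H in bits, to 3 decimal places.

Entropy H = −Σ p log₂ p ≈ 1.9664 bits.
Huffman merges: 57/1000+19/250→133/1000; 133/1000+18/125→277/1000; 277/1000+299/1000→72/125; 53/125+72/125→1. L = 993/500 ≈ 1.9860.
L − H = 1.9860 − 1.9664 = 0.020 bits.

0.020 bits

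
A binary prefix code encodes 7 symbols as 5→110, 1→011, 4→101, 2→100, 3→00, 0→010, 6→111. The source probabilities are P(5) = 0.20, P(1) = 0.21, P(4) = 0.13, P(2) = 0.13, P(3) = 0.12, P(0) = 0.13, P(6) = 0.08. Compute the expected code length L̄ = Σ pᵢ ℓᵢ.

2.88 bits/symbol

L̄ = Σ pᵢ·ℓᵢ = 0.20·3 + 0.21·3 + 0.13·3 + 0.13·3 + 0.12·2 + 0.13·3 + 0.08·3 = 2.88 bits/symbol.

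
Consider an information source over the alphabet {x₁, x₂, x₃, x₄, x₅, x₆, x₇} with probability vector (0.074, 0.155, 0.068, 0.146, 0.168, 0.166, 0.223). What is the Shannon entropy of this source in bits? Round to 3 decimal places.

2.709 bits

H = −Σ pᵢ log₂ pᵢ.
−0.074·log₂(0.074) = 0.2780
−0.155·log₂(0.155) = 0.4169
−0.068·log₂(0.068) = 0.2637
−0.146·log₂(0.146) = 0.4053
−0.168·log₂(0.168) = 0.4323
−0.166·log₂(0.166) = 0.4301
−0.223·log₂(0.223) = 0.4828
Sum ≈ 2.7091 → 2.709 bits.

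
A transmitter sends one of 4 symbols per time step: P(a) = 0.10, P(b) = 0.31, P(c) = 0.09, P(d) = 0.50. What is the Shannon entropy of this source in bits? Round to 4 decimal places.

1.6686 bits

H = −Σ pᵢ log₂ pᵢ.
−0.10·log₂(0.10) = 0.3322
−0.31·log₂(0.31) = 0.5238
−0.09·log₂(0.09) = 0.3127
−0.50·log₂(0.50) = 0.5000
Sum ≈ 1.6686 → 1.6686 bits.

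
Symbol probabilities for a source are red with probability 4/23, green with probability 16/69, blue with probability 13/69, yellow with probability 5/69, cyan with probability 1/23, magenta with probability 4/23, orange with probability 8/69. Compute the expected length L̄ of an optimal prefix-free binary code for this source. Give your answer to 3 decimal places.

2.696 bits/symbol

Repeatedly combine the two least-probable nodes; the expected code length is the sum of the merged weights.
merge 1/23 + 5/69 → 8/69
merge 8/69 + 8/69 → 16/69
merge 4/23 + 4/23 → 8/23
merge 13/69 + 16/69 → 29/69
merge 16/69 + 8/23 → 40/69
merge 29/69 + 40/69 → 1
L = 8/69 + 16/69 + 8/23 + 29/69 + 40/69 + 1 = 62/23 ≈ 2.696 bits/symbol.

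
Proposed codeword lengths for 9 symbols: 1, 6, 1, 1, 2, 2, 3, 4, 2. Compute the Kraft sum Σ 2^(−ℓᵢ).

2.453125

With common denominator 2^6 = 64: Σ 2^(−ℓᵢ) = 32/64 + 1/64 + 32/64 + 32/64 + 16/64 + 16/64 + 8/64 + 4/64 + 16/64 = 157/64 = 2.453125.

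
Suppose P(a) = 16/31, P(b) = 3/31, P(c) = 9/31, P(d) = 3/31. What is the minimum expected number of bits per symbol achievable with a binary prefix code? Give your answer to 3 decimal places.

Repeatedly combine the two least-probable nodes; the expected code length is the sum of the merged weights.
merge 3/31 + 3/31 → 6/31
merge 6/31 + 9/31 → 15/31
merge 15/31 + 16/31 → 1
L = 6/31 + 15/31 + 1 = 52/31 ≈ 1.677 bits/symbol.

1.677 bits/symbol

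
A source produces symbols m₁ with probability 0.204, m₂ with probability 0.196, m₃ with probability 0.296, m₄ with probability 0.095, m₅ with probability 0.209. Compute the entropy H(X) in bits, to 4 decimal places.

H = −Σ pᵢ log₂ pᵢ.
−0.204·log₂(0.204) = 0.4678
−0.196·log₂(0.196) = 0.4608
−0.296·log₂(0.296) = 0.5199
−0.095·log₂(0.095) = 0.3226
−0.209·log₂(0.209) = 0.4720
Sum ≈ 2.2432 → 2.2432 bits.

2.2432 bits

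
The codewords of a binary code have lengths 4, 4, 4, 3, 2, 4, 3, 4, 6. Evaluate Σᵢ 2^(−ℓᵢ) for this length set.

With common denominator 2^6 = 64: Σ 2^(−ℓᵢ) = 4/64 + 4/64 + 4/64 + 8/64 + 16/64 + 4/64 + 8/64 + 4/64 + 1/64 = 53/64 = 0.828125.

0.828125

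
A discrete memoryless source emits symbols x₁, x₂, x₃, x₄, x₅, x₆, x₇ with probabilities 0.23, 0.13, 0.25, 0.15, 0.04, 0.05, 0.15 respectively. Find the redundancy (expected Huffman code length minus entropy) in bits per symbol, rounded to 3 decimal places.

0.017 bits

Entropy H = −Σ p log₂ p ≈ 2.5933 bits.
Huffman merges: 1/25+1/20→9/100; 9/100+13/100→11/50; 3/20+3/20→3/10; 11/50+23/100→9/20; 1/4+3/10→11/20; 9/20+11/20→1. L = 261/100 ≈ 2.6100.
L − H = 2.6100 − 2.5933 = 0.017 bits.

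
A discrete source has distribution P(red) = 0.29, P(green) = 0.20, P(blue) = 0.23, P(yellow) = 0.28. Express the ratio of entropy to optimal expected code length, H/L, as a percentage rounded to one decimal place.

Entropy H = −Σ p log₂ p ≈ 1.9842 bits.
Huffman merges: 1/5+23/100→43/100; 7/25+29/100→57/100; 43/100+57/100→1. L = 2 ≈ 2.0000.
Efficiency = H/L = 1.9842/2.0000 = 99.2%.

99.2%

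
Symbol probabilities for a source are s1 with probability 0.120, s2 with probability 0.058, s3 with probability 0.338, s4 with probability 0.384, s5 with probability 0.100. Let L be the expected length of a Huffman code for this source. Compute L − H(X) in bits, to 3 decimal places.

Entropy H = −Σ p log₂ p ≈ 1.9967 bits.
Huffman merges: 29/500+1/10→79/500; 3/25+79/500→139/500; 139/500+169/500→77/125; 48/125+77/125→1. L = 513/250 ≈ 2.0520.
L − H = 2.0520 − 1.9967 = 0.055 bits.

0.055 bits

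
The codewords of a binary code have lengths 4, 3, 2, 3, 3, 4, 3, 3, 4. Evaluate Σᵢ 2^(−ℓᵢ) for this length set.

1.0625

With common denominator 2^4 = 16: Σ 2^(−ℓᵢ) = 1/16 + 2/16 + 4/16 + 2/16 + 2/16 + 1/16 + 2/16 + 2/16 + 1/16 = 17/16 = 1.0625.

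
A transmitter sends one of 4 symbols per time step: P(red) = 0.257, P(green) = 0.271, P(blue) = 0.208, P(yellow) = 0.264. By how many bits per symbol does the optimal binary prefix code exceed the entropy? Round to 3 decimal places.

Entropy H = −Σ p log₂ p ≈ 1.9927 bits.
Huffman merges: 26/125+257/1000→93/200; 33/125+271/1000→107/200; 93/200+107/200→1. L = 2 ≈ 2.0000.
L − H = 2.0000 − 1.9927 = 0.007 bits.

0.007 bits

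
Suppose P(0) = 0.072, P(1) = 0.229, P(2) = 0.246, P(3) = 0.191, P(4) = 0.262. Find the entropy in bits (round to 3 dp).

2.220 bits

H = −Σ pᵢ log₂ pᵢ.
−0.072·log₂(0.072) = 0.2733
−0.229·log₂(0.229) = 0.4870
−0.246·log₂(0.246) = 0.4977
−0.191·log₂(0.191) = 0.4562
−0.262·log₂(0.262) = 0.5063
Sum ≈ 2.2205 → 2.220 bits.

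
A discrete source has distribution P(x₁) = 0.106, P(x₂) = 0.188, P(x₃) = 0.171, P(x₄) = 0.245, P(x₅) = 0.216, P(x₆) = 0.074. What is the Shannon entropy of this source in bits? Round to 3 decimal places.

H = −Σ pᵢ log₂ pᵢ.
−0.106·log₂(0.106) = 0.3432
−0.188·log₂(0.188) = 0.4533
−0.171·log₂(0.171) = 0.4357
−0.245·log₂(0.245) = 0.4971
−0.216·log₂(0.216) = 0.4776
−0.074·log₂(0.074) = 0.2780
Sum ≈ 2.4849 → 2.485 bits.

2.485 bits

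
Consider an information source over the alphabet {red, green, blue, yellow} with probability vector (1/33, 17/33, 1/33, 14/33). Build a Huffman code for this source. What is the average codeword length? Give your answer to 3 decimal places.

Repeatedly combine the two least-probable nodes; the expected code length is the sum of the merged weights.
merge 1/33 + 1/33 → 2/33
merge 2/33 + 14/33 → 16/33
merge 16/33 + 17/33 → 1
L = 2/33 + 16/33 + 1 = 17/11 ≈ 1.545 bits/symbol.

1.545 bits/symbol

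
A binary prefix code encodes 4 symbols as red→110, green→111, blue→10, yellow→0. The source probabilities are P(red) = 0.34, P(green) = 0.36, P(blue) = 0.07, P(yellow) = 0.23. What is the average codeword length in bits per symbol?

L̄ = Σ pᵢ·ℓᵢ = 0.34·3 + 0.36·3 + 0.07·2 + 0.23·1 = 2.47 bits/symbol.

2.47 bits/symbol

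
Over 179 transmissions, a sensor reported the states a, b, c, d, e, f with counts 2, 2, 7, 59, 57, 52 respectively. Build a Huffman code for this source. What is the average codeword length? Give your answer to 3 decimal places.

2.084 bits/symbol

Probabilities are the counts divided by 179.
Repeatedly combine the two least-probable nodes; the expected code length is the sum of the merged weights.
merge 2/179 + 2/179 → 4/179
merge 4/179 + 7/179 → 11/179
merge 11/179 + 52/179 → 63/179
merge 57/179 + 59/179 → 116/179
merge 63/179 + 116/179 → 1
L = 4/179 + 11/179 + 63/179 + 116/179 + 1 = 373/179 ≈ 2.084 bits/symbol.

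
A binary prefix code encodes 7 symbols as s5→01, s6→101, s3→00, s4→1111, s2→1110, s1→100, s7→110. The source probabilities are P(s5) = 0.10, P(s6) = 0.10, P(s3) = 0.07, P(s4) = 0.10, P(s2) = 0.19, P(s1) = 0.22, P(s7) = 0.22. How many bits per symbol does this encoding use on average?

3.12 bits/symbol

L̄ = Σ pᵢ·ℓᵢ = 0.10·2 + 0.10·3 + 0.07·2 + 0.10·4 + 0.19·4 + 0.22·3 + 0.22·3 = 3.12 bits/symbol.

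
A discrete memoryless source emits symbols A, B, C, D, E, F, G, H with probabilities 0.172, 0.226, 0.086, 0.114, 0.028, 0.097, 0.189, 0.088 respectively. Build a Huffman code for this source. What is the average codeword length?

Repeatedly combine the two least-probable nodes; the expected code length is the sum of the merged weights.
merge 7/250 + 43/500 → 57/500
merge 11/125 + 97/1000 → 37/200
merge 57/500 + 57/500 → 57/250
merge 43/250 + 37/200 → 357/1000
merge 189/1000 + 113/500 → 83/200
merge 57/250 + 357/1000 → 117/200
merge 83/200 + 117/200 → 1
L = 57/500 + 37/200 + 57/250 + 357/1000 + 83/200 + 117/200 + 1 = 721/250 = 2.884 bits/symbol.

2.884 bits/symbol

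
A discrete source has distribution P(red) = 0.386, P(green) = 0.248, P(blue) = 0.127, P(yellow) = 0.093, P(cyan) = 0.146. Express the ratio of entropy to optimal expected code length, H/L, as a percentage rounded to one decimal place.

96.9%

Entropy H = −Σ p log₂ p ≈ 2.1310 bits.
Huffman merges: 93/1000+127/1000→11/50; 73/500+11/50→183/500; 31/125+183/500→307/500; 193/500+307/500→1. L = 11/5 ≈ 2.2000.
Efficiency = H/L = 2.1310/2.2000 = 96.9%.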